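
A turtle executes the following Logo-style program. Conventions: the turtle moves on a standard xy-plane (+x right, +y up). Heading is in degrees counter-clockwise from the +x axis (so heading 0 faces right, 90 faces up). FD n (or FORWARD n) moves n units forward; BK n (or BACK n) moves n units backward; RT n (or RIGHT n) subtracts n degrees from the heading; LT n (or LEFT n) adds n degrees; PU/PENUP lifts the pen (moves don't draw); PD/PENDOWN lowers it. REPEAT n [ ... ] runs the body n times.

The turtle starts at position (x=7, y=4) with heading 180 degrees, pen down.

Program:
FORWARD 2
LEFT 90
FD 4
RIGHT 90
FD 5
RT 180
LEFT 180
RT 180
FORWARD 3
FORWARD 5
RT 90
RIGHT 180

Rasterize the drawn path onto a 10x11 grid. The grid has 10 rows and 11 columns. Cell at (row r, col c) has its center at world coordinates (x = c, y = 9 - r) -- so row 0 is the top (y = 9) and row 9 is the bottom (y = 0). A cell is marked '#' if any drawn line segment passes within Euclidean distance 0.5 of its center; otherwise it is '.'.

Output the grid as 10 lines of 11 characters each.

Segment 0: (7,4) -> (5,4)
Segment 1: (5,4) -> (5,0)
Segment 2: (5,0) -> (-0,0)
Segment 3: (-0,0) -> (3,0)
Segment 4: (3,0) -> (8,0)

Answer: ...........
...........
...........
...........
...........
.....###...
.....#.....
.....#.....
.....#.....
#########..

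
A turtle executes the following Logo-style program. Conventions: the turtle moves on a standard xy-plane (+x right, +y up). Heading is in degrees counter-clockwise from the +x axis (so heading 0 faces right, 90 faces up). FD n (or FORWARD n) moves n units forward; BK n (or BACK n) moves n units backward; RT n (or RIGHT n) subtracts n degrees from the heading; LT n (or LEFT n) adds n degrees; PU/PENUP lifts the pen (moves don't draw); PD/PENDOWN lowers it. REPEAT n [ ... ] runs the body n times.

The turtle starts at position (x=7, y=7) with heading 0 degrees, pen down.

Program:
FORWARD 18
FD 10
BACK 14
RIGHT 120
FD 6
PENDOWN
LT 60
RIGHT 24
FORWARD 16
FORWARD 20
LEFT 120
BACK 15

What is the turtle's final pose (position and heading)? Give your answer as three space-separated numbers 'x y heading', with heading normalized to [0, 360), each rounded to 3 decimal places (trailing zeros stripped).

Executing turtle program step by step:
Start: pos=(7,7), heading=0, pen down
FD 18: (7,7) -> (25,7) [heading=0, draw]
FD 10: (25,7) -> (35,7) [heading=0, draw]
BK 14: (35,7) -> (21,7) [heading=0, draw]
RT 120: heading 0 -> 240
FD 6: (21,7) -> (18,1.804) [heading=240, draw]
PD: pen down
LT 60: heading 240 -> 300
RT 24: heading 300 -> 276
FD 16: (18,1.804) -> (19.672,-14.109) [heading=276, draw]
FD 20: (19.672,-14.109) -> (21.763,-33.999) [heading=276, draw]
LT 120: heading 276 -> 36
BK 15: (21.763,-33.999) -> (9.628,-42.816) [heading=36, draw]
Final: pos=(9.628,-42.816), heading=36, 7 segment(s) drawn

Answer: 9.628 -42.816 36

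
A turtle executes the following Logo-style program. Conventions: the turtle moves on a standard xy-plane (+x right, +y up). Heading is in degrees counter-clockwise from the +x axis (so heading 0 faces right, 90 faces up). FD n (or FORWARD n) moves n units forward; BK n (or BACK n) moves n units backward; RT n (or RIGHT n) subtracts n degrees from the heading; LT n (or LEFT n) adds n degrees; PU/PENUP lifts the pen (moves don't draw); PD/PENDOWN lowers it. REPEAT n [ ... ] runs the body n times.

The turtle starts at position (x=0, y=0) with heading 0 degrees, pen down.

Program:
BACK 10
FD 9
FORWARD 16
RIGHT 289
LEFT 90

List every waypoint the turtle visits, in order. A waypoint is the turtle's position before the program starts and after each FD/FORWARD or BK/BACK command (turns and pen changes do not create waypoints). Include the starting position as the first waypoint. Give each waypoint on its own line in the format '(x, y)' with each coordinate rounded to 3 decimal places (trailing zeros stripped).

Answer: (0, 0)
(-10, 0)
(-1, 0)
(15, 0)

Derivation:
Executing turtle program step by step:
Start: pos=(0,0), heading=0, pen down
BK 10: (0,0) -> (-10,0) [heading=0, draw]
FD 9: (-10,0) -> (-1,0) [heading=0, draw]
FD 16: (-1,0) -> (15,0) [heading=0, draw]
RT 289: heading 0 -> 71
LT 90: heading 71 -> 161
Final: pos=(15,0), heading=161, 3 segment(s) drawn
Waypoints (4 total):
(0, 0)
(-10, 0)
(-1, 0)
(15, 0)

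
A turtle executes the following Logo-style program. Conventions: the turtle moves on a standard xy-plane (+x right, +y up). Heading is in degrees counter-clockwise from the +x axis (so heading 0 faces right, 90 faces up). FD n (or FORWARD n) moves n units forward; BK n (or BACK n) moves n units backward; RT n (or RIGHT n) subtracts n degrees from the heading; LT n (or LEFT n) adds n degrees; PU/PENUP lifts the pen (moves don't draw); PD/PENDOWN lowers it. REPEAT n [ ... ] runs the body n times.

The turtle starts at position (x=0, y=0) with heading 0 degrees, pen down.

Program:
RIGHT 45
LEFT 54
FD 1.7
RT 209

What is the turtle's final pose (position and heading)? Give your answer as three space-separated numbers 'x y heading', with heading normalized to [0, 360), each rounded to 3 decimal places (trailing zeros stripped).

Executing turtle program step by step:
Start: pos=(0,0), heading=0, pen down
RT 45: heading 0 -> 315
LT 54: heading 315 -> 9
FD 1.7: (0,0) -> (1.679,0.266) [heading=9, draw]
RT 209: heading 9 -> 160
Final: pos=(1.679,0.266), heading=160, 1 segment(s) drawn

Answer: 1.679 0.266 160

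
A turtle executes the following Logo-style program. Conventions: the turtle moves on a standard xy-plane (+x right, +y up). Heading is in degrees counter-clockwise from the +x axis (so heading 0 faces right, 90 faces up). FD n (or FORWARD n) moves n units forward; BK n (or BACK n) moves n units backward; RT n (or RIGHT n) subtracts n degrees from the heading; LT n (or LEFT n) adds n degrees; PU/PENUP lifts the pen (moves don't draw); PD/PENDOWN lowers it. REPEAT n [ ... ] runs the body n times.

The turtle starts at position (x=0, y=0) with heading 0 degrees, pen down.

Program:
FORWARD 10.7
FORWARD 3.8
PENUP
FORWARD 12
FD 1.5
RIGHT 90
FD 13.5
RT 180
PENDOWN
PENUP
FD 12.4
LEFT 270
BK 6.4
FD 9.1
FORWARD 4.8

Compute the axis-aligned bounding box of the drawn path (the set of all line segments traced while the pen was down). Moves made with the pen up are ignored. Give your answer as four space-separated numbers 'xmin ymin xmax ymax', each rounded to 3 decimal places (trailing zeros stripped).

Answer: 0 0 14.5 0

Derivation:
Executing turtle program step by step:
Start: pos=(0,0), heading=0, pen down
FD 10.7: (0,0) -> (10.7,0) [heading=0, draw]
FD 3.8: (10.7,0) -> (14.5,0) [heading=0, draw]
PU: pen up
FD 12: (14.5,0) -> (26.5,0) [heading=0, move]
FD 1.5: (26.5,0) -> (28,0) [heading=0, move]
RT 90: heading 0 -> 270
FD 13.5: (28,0) -> (28,-13.5) [heading=270, move]
RT 180: heading 270 -> 90
PD: pen down
PU: pen up
FD 12.4: (28,-13.5) -> (28,-1.1) [heading=90, move]
LT 270: heading 90 -> 0
BK 6.4: (28,-1.1) -> (21.6,-1.1) [heading=0, move]
FD 9.1: (21.6,-1.1) -> (30.7,-1.1) [heading=0, move]
FD 4.8: (30.7,-1.1) -> (35.5,-1.1) [heading=0, move]
Final: pos=(35.5,-1.1), heading=0, 2 segment(s) drawn

Segment endpoints: x in {0, 10.7, 14.5}, y in {0}
xmin=0, ymin=0, xmax=14.5, ymax=0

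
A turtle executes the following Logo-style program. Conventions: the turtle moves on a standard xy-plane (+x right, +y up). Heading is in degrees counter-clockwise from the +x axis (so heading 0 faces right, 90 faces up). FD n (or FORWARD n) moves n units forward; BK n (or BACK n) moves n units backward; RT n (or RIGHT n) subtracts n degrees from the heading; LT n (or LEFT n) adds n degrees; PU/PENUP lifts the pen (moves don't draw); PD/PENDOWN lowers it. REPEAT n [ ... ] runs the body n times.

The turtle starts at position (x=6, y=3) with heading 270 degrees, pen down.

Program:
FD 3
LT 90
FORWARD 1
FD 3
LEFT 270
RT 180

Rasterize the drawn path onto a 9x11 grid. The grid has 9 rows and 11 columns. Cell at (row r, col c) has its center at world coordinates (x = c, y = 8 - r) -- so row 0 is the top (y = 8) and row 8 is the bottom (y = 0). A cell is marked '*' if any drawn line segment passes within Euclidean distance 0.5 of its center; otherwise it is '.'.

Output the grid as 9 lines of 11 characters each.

Segment 0: (6,3) -> (6,0)
Segment 1: (6,0) -> (7,-0)
Segment 2: (7,-0) -> (10,-0)

Answer: ...........
...........
...........
...........
...........
......*....
......*....
......*....
......*****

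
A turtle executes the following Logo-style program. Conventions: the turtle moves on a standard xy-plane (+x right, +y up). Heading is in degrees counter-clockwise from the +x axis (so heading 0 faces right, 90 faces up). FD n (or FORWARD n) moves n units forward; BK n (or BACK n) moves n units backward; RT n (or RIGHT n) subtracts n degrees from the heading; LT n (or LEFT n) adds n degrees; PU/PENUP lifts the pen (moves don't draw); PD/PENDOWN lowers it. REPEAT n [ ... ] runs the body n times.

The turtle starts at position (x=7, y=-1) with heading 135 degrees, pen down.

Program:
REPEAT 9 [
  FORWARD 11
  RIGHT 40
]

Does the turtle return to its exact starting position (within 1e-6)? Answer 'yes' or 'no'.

Answer: yes

Derivation:
Executing turtle program step by step:
Start: pos=(7,-1), heading=135, pen down
REPEAT 9 [
  -- iteration 1/9 --
  FD 11: (7,-1) -> (-0.778,6.778) [heading=135, draw]
  RT 40: heading 135 -> 95
  -- iteration 2/9 --
  FD 11: (-0.778,6.778) -> (-1.737,17.736) [heading=95, draw]
  RT 40: heading 95 -> 55
  -- iteration 3/9 --
  FD 11: (-1.737,17.736) -> (4.572,26.747) [heading=55, draw]
  RT 40: heading 55 -> 15
  -- iteration 4/9 --
  FD 11: (4.572,26.747) -> (15.198,29.594) [heading=15, draw]
  RT 40: heading 15 -> 335
  -- iteration 5/9 --
  FD 11: (15.198,29.594) -> (25.167,24.945) [heading=335, draw]
  RT 40: heading 335 -> 295
  -- iteration 6/9 --
  FD 11: (25.167,24.945) -> (29.816,14.976) [heading=295, draw]
  RT 40: heading 295 -> 255
  -- iteration 7/9 --
  FD 11: (29.816,14.976) -> (26.969,4.351) [heading=255, draw]
  RT 40: heading 255 -> 215
  -- iteration 8/9 --
  FD 11: (26.969,4.351) -> (17.958,-1.959) [heading=215, draw]
  RT 40: heading 215 -> 175
  -- iteration 9/9 --
  FD 11: (17.958,-1.959) -> (7,-1) [heading=175, draw]
  RT 40: heading 175 -> 135
]
Final: pos=(7,-1), heading=135, 9 segment(s) drawn

Start position: (7, -1)
Final position: (7, -1)
Distance = 0; < 1e-6 -> CLOSED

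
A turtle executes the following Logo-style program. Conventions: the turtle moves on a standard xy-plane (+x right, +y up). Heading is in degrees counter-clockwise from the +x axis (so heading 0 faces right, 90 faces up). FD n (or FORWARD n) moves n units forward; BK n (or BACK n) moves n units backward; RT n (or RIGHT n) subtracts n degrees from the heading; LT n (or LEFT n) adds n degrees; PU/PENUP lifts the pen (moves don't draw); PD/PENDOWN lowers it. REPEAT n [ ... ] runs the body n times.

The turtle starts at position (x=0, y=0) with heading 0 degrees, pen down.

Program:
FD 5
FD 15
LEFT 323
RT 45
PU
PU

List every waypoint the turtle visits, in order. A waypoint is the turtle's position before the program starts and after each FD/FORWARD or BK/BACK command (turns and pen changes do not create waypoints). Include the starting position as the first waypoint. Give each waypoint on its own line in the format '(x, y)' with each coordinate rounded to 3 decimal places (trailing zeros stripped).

Answer: (0, 0)
(5, 0)
(20, 0)

Derivation:
Executing turtle program step by step:
Start: pos=(0,0), heading=0, pen down
FD 5: (0,0) -> (5,0) [heading=0, draw]
FD 15: (5,0) -> (20,0) [heading=0, draw]
LT 323: heading 0 -> 323
RT 45: heading 323 -> 278
PU: pen up
PU: pen up
Final: pos=(20,0), heading=278, 2 segment(s) drawn
Waypoints (3 total):
(0, 0)
(5, 0)
(20, 0)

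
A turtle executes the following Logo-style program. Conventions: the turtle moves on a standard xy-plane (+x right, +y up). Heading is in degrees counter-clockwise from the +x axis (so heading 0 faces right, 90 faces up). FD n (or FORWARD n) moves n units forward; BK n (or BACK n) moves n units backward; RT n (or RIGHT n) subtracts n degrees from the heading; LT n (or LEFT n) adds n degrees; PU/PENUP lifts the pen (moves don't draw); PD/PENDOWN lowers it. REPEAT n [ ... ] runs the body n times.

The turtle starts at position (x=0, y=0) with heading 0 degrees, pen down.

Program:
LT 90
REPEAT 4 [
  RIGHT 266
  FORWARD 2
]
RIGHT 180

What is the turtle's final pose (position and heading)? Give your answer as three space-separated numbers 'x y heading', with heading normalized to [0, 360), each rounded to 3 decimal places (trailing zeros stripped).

Answer: -0.312 0.218 286

Derivation:
Executing turtle program step by step:
Start: pos=(0,0), heading=0, pen down
LT 90: heading 0 -> 90
REPEAT 4 [
  -- iteration 1/4 --
  RT 266: heading 90 -> 184
  FD 2: (0,0) -> (-1.995,-0.14) [heading=184, draw]
  -- iteration 2/4 --
  RT 266: heading 184 -> 278
  FD 2: (-1.995,-0.14) -> (-1.717,-2.12) [heading=278, draw]
  -- iteration 3/4 --
  RT 266: heading 278 -> 12
  FD 2: (-1.717,-2.12) -> (0.24,-1.704) [heading=12, draw]
  -- iteration 4/4 --
  RT 266: heading 12 -> 106
  FD 2: (0.24,-1.704) -> (-0.312,0.218) [heading=106, draw]
]
RT 180: heading 106 -> 286
Final: pos=(-0.312,0.218), heading=286, 4 segment(s) drawn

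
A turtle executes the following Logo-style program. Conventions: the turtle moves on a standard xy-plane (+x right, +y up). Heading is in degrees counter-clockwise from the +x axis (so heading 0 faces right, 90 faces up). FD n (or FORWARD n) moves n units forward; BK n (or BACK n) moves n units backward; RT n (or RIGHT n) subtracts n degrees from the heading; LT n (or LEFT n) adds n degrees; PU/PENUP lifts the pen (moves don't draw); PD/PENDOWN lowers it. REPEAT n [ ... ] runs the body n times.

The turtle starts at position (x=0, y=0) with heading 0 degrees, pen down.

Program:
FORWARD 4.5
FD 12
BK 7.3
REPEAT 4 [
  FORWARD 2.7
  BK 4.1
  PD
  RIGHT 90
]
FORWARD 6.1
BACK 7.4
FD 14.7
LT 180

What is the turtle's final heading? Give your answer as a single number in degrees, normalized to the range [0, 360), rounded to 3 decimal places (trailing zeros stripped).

Executing turtle program step by step:
Start: pos=(0,0), heading=0, pen down
FD 4.5: (0,0) -> (4.5,0) [heading=0, draw]
FD 12: (4.5,0) -> (16.5,0) [heading=0, draw]
BK 7.3: (16.5,0) -> (9.2,0) [heading=0, draw]
REPEAT 4 [
  -- iteration 1/4 --
  FD 2.7: (9.2,0) -> (11.9,0) [heading=0, draw]
  BK 4.1: (11.9,0) -> (7.8,0) [heading=0, draw]
  PD: pen down
  RT 90: heading 0 -> 270
  -- iteration 2/4 --
  FD 2.7: (7.8,0) -> (7.8,-2.7) [heading=270, draw]
  BK 4.1: (7.8,-2.7) -> (7.8,1.4) [heading=270, draw]
  PD: pen down
  RT 90: heading 270 -> 180
  -- iteration 3/4 --
  FD 2.7: (7.8,1.4) -> (5.1,1.4) [heading=180, draw]
  BK 4.1: (5.1,1.4) -> (9.2,1.4) [heading=180, draw]
  PD: pen down
  RT 90: heading 180 -> 90
  -- iteration 4/4 --
  FD 2.7: (9.2,1.4) -> (9.2,4.1) [heading=90, draw]
  BK 4.1: (9.2,4.1) -> (9.2,0) [heading=90, draw]
  PD: pen down
  RT 90: heading 90 -> 0
]
FD 6.1: (9.2,0) -> (15.3,0) [heading=0, draw]
BK 7.4: (15.3,0) -> (7.9,0) [heading=0, draw]
FD 14.7: (7.9,0) -> (22.6,0) [heading=0, draw]
LT 180: heading 0 -> 180
Final: pos=(22.6,0), heading=180, 14 segment(s) drawn

Answer: 180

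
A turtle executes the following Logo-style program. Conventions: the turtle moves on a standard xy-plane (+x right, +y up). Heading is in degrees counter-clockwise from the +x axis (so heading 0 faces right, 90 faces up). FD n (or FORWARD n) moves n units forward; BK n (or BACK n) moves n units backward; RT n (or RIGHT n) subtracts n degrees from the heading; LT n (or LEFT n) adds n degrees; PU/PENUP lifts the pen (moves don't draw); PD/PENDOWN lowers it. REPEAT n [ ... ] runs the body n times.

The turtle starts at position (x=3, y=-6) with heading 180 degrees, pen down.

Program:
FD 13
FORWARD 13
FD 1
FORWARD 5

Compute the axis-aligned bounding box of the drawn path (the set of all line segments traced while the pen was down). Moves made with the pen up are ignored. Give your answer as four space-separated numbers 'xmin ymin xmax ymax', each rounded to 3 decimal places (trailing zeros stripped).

Executing turtle program step by step:
Start: pos=(3,-6), heading=180, pen down
FD 13: (3,-6) -> (-10,-6) [heading=180, draw]
FD 13: (-10,-6) -> (-23,-6) [heading=180, draw]
FD 1: (-23,-6) -> (-24,-6) [heading=180, draw]
FD 5: (-24,-6) -> (-29,-6) [heading=180, draw]
Final: pos=(-29,-6), heading=180, 4 segment(s) drawn

Segment endpoints: x in {-29, -24, -23, -10, 3}, y in {-6, -6, -6, -6}
xmin=-29, ymin=-6, xmax=3, ymax=-6

Answer: -29 -6 3 -6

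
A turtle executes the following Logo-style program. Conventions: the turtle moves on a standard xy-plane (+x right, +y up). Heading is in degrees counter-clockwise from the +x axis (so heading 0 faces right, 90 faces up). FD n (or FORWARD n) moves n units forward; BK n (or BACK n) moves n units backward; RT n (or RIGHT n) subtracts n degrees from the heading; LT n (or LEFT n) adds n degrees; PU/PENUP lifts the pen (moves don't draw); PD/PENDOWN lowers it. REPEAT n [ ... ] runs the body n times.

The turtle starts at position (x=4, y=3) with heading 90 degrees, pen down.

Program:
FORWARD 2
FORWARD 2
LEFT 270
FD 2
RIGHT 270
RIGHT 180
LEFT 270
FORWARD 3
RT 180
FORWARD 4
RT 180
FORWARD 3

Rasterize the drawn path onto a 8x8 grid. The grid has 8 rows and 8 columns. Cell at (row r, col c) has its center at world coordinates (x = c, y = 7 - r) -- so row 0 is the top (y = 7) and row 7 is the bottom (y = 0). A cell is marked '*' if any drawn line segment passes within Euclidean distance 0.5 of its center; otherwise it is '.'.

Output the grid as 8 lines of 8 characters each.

Segment 0: (4,3) -> (4,5)
Segment 1: (4,5) -> (4,7)
Segment 2: (4,7) -> (6,7)
Segment 3: (6,7) -> (3,7)
Segment 4: (3,7) -> (7,7)
Segment 5: (7,7) -> (4,7)

Answer: ...*****
....*...
....*...
....*...
....*...
........
........
........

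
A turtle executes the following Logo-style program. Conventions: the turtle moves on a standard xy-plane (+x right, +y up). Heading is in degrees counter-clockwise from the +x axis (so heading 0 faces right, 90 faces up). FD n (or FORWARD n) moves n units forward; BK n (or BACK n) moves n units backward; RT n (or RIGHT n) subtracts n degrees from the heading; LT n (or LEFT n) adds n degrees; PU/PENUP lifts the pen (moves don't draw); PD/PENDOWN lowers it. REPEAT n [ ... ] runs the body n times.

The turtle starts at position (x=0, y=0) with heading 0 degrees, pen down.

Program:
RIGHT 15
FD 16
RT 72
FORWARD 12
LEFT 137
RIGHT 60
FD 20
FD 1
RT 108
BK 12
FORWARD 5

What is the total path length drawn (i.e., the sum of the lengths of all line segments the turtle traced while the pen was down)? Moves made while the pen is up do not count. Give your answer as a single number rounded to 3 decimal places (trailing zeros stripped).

Answer: 66

Derivation:
Executing turtle program step by step:
Start: pos=(0,0), heading=0, pen down
RT 15: heading 0 -> 345
FD 16: (0,0) -> (15.455,-4.141) [heading=345, draw]
RT 72: heading 345 -> 273
FD 12: (15.455,-4.141) -> (16.083,-16.125) [heading=273, draw]
LT 137: heading 273 -> 50
RT 60: heading 50 -> 350
FD 20: (16.083,-16.125) -> (35.779,-19.598) [heading=350, draw]
FD 1: (35.779,-19.598) -> (36.764,-19.771) [heading=350, draw]
RT 108: heading 350 -> 242
BK 12: (36.764,-19.771) -> (42.397,-9.176) [heading=242, draw]
FD 5: (42.397,-9.176) -> (40.05,-13.591) [heading=242, draw]
Final: pos=(40.05,-13.591), heading=242, 6 segment(s) drawn

Segment lengths:
  seg 1: (0,0) -> (15.455,-4.141), length = 16
  seg 2: (15.455,-4.141) -> (16.083,-16.125), length = 12
  seg 3: (16.083,-16.125) -> (35.779,-19.598), length = 20
  seg 4: (35.779,-19.598) -> (36.764,-19.771), length = 1
  seg 5: (36.764,-19.771) -> (42.397,-9.176), length = 12
  seg 6: (42.397,-9.176) -> (40.05,-13.591), length = 5
Total = 66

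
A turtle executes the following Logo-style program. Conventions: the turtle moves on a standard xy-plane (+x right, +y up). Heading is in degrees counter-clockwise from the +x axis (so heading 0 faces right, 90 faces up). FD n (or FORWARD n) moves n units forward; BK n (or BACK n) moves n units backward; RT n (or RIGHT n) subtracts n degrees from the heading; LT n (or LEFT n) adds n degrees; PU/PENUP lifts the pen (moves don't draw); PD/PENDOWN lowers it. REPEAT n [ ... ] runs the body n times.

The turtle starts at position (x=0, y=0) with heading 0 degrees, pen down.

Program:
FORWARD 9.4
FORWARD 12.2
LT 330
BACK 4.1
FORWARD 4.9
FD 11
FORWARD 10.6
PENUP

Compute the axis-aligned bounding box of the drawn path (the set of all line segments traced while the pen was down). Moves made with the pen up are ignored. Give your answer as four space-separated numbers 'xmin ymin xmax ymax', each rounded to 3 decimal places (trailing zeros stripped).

Answer: 0 -11.2 40.999 2.05

Derivation:
Executing turtle program step by step:
Start: pos=(0,0), heading=0, pen down
FD 9.4: (0,0) -> (9.4,0) [heading=0, draw]
FD 12.2: (9.4,0) -> (21.6,0) [heading=0, draw]
LT 330: heading 0 -> 330
BK 4.1: (21.6,0) -> (18.049,2.05) [heading=330, draw]
FD 4.9: (18.049,2.05) -> (22.293,-0.4) [heading=330, draw]
FD 11: (22.293,-0.4) -> (31.819,-5.9) [heading=330, draw]
FD 10.6: (31.819,-5.9) -> (40.999,-11.2) [heading=330, draw]
PU: pen up
Final: pos=(40.999,-11.2), heading=330, 6 segment(s) drawn

Segment endpoints: x in {0, 9.4, 18.049, 21.6, 22.293, 31.819, 40.999}, y in {-11.2, -5.9, -0.4, 0, 2.05}
xmin=0, ymin=-11.2, xmax=40.999, ymax=2.05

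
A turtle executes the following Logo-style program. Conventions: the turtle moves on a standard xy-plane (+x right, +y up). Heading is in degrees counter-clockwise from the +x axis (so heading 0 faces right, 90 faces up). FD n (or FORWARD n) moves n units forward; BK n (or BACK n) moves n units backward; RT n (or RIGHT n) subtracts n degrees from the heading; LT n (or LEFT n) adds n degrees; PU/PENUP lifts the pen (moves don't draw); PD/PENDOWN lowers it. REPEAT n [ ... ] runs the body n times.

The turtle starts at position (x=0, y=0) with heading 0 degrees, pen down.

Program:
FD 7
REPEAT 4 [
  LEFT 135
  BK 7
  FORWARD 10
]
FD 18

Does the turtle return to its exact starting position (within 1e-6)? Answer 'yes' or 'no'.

Executing turtle program step by step:
Start: pos=(0,0), heading=0, pen down
FD 7: (0,0) -> (7,0) [heading=0, draw]
REPEAT 4 [
  -- iteration 1/4 --
  LT 135: heading 0 -> 135
  BK 7: (7,0) -> (11.95,-4.95) [heading=135, draw]
  FD 10: (11.95,-4.95) -> (4.879,2.121) [heading=135, draw]
  -- iteration 2/4 --
  LT 135: heading 135 -> 270
  BK 7: (4.879,2.121) -> (4.879,9.121) [heading=270, draw]
  FD 10: (4.879,9.121) -> (4.879,-0.879) [heading=270, draw]
  -- iteration 3/4 --
  LT 135: heading 270 -> 45
  BK 7: (4.879,-0.879) -> (-0.071,-5.828) [heading=45, draw]
  FD 10: (-0.071,-5.828) -> (7,1.243) [heading=45, draw]
  -- iteration 4/4 --
  LT 135: heading 45 -> 180
  BK 7: (7,1.243) -> (14,1.243) [heading=180, draw]
  FD 10: (14,1.243) -> (4,1.243) [heading=180, draw]
]
FD 18: (4,1.243) -> (-14,1.243) [heading=180, draw]
Final: pos=(-14,1.243), heading=180, 10 segment(s) drawn

Start position: (0, 0)
Final position: (-14, 1.243)
Distance = 14.055; >= 1e-6 -> NOT closed

Answer: no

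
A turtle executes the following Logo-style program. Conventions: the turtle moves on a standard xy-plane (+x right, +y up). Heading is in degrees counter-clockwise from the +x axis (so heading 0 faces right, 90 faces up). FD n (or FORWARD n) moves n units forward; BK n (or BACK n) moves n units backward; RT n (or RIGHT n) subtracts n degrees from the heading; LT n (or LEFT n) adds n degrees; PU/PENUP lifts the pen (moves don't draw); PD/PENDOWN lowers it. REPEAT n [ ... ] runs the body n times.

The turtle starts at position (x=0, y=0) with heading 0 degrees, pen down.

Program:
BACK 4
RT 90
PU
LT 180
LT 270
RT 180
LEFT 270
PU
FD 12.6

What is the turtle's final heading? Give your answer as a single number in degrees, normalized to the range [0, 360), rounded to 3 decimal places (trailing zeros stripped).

Answer: 90

Derivation:
Executing turtle program step by step:
Start: pos=(0,0), heading=0, pen down
BK 4: (0,0) -> (-4,0) [heading=0, draw]
RT 90: heading 0 -> 270
PU: pen up
LT 180: heading 270 -> 90
LT 270: heading 90 -> 0
RT 180: heading 0 -> 180
LT 270: heading 180 -> 90
PU: pen up
FD 12.6: (-4,0) -> (-4,12.6) [heading=90, move]
Final: pos=(-4,12.6), heading=90, 1 segment(s) drawn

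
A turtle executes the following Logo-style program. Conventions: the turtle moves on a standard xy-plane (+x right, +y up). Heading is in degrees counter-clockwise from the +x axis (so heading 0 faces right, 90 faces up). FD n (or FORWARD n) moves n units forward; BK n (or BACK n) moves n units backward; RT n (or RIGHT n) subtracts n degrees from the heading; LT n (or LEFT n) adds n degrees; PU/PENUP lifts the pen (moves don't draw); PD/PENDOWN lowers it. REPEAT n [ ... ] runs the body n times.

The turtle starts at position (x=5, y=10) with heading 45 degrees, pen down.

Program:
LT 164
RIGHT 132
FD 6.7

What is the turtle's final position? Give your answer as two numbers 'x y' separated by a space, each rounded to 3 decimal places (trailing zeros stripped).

Executing turtle program step by step:
Start: pos=(5,10), heading=45, pen down
LT 164: heading 45 -> 209
RT 132: heading 209 -> 77
FD 6.7: (5,10) -> (6.507,16.528) [heading=77, draw]
Final: pos=(6.507,16.528), heading=77, 1 segment(s) drawn

Answer: 6.507 16.528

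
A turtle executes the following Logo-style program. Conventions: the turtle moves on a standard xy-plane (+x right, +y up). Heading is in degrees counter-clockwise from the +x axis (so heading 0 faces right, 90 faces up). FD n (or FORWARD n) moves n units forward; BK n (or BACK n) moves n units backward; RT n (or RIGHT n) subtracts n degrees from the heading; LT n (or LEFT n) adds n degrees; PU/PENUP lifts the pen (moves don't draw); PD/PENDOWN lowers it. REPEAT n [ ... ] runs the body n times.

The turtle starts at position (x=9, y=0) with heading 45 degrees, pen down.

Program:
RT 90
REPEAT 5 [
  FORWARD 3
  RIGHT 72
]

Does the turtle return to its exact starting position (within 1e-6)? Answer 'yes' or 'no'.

Answer: yes

Derivation:
Executing turtle program step by step:
Start: pos=(9,0), heading=45, pen down
RT 90: heading 45 -> 315
REPEAT 5 [
  -- iteration 1/5 --
  FD 3: (9,0) -> (11.121,-2.121) [heading=315, draw]
  RT 72: heading 315 -> 243
  -- iteration 2/5 --
  FD 3: (11.121,-2.121) -> (9.759,-4.794) [heading=243, draw]
  RT 72: heading 243 -> 171
  -- iteration 3/5 --
  FD 3: (9.759,-4.794) -> (6.796,-4.325) [heading=171, draw]
  RT 72: heading 171 -> 99
  -- iteration 4/5 --
  FD 3: (6.796,-4.325) -> (6.327,-1.362) [heading=99, draw]
  RT 72: heading 99 -> 27
  -- iteration 5/5 --
  FD 3: (6.327,-1.362) -> (9,0) [heading=27, draw]
  RT 72: heading 27 -> 315
]
Final: pos=(9,0), heading=315, 5 segment(s) drawn

Start position: (9, 0)
Final position: (9, 0)
Distance = 0; < 1e-6 -> CLOSED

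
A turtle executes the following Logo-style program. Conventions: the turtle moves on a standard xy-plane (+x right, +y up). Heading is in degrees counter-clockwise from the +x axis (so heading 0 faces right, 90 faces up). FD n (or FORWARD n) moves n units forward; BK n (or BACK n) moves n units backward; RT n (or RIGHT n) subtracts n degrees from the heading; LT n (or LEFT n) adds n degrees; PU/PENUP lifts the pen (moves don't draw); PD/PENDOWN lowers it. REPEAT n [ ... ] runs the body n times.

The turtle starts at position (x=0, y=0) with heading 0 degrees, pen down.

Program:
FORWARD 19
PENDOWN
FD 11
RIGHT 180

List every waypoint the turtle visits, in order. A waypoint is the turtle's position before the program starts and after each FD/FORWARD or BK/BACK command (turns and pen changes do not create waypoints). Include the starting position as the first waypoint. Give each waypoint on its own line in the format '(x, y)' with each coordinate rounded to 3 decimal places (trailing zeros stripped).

Answer: (0, 0)
(19, 0)
(30, 0)

Derivation:
Executing turtle program step by step:
Start: pos=(0,0), heading=0, pen down
FD 19: (0,0) -> (19,0) [heading=0, draw]
PD: pen down
FD 11: (19,0) -> (30,0) [heading=0, draw]
RT 180: heading 0 -> 180
Final: pos=(30,0), heading=180, 2 segment(s) drawn
Waypoints (3 total):
(0, 0)
(19, 0)
(30, 0)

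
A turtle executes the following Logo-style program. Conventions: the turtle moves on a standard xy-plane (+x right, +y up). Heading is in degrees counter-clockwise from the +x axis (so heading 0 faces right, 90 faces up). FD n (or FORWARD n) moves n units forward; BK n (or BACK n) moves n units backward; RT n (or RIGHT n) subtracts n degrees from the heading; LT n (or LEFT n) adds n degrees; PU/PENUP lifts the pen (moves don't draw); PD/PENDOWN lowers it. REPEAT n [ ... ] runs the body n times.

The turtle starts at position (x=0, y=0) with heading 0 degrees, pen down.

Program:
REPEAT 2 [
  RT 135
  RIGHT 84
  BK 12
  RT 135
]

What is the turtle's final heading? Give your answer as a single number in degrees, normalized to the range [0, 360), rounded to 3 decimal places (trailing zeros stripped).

Answer: 12

Derivation:
Executing turtle program step by step:
Start: pos=(0,0), heading=0, pen down
REPEAT 2 [
  -- iteration 1/2 --
  RT 135: heading 0 -> 225
  RT 84: heading 225 -> 141
  BK 12: (0,0) -> (9.326,-7.552) [heading=141, draw]
  RT 135: heading 141 -> 6
  -- iteration 2/2 --
  RT 135: heading 6 -> 231
  RT 84: heading 231 -> 147
  BK 12: (9.326,-7.552) -> (19.39,-14.088) [heading=147, draw]
  RT 135: heading 147 -> 12
]
Final: pos=(19.39,-14.088), heading=12, 2 segment(s) drawn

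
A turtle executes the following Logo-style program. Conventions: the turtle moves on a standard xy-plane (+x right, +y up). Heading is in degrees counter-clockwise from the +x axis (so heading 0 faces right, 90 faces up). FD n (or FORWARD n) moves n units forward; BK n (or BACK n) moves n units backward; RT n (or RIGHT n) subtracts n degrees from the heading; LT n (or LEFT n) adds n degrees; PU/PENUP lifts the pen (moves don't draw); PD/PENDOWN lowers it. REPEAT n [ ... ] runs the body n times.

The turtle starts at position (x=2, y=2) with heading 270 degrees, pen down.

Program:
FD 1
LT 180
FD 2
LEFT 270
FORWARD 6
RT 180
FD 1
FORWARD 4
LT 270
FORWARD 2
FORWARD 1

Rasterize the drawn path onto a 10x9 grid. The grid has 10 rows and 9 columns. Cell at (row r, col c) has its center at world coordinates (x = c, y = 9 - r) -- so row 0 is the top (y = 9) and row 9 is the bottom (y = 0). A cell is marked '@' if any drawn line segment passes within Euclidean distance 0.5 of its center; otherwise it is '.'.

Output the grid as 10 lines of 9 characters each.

Answer: .........
.........
.........
...@.....
...@.....
...@.....
..@@@@@@@
..@......
..@......
.........

Derivation:
Segment 0: (2,2) -> (2,1)
Segment 1: (2,1) -> (2,3)
Segment 2: (2,3) -> (8,3)
Segment 3: (8,3) -> (7,3)
Segment 4: (7,3) -> (3,3)
Segment 5: (3,3) -> (3,5)
Segment 6: (3,5) -> (3,6)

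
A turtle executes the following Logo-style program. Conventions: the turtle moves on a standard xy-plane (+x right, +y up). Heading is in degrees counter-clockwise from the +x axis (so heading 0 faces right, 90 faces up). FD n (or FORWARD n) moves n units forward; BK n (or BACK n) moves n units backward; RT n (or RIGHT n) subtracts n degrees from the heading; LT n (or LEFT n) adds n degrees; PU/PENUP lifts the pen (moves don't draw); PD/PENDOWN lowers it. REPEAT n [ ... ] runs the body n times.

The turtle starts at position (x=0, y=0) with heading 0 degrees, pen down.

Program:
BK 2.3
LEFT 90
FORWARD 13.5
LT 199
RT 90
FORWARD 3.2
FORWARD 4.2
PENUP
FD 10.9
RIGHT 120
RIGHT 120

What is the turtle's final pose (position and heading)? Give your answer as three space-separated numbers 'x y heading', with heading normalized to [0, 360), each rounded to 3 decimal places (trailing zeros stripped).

Executing turtle program step by step:
Start: pos=(0,0), heading=0, pen down
BK 2.3: (0,0) -> (-2.3,0) [heading=0, draw]
LT 90: heading 0 -> 90
FD 13.5: (-2.3,0) -> (-2.3,13.5) [heading=90, draw]
LT 199: heading 90 -> 289
RT 90: heading 289 -> 199
FD 3.2: (-2.3,13.5) -> (-5.326,12.458) [heading=199, draw]
FD 4.2: (-5.326,12.458) -> (-9.297,11.091) [heading=199, draw]
PU: pen up
FD 10.9: (-9.297,11.091) -> (-19.603,7.542) [heading=199, move]
RT 120: heading 199 -> 79
RT 120: heading 79 -> 319
Final: pos=(-19.603,7.542), heading=319, 4 segment(s) drawn

Answer: -19.603 7.542 319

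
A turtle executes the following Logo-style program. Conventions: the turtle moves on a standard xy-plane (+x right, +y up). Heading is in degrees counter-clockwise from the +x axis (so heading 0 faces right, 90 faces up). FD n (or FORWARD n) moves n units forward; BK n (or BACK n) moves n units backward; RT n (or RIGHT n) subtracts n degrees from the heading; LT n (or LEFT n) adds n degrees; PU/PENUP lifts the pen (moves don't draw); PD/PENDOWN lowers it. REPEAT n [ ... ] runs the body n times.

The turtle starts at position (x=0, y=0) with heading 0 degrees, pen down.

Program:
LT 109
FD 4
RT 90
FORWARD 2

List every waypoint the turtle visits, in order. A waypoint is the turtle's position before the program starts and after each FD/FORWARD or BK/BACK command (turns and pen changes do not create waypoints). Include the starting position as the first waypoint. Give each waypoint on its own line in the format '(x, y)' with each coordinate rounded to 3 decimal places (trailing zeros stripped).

Executing turtle program step by step:
Start: pos=(0,0), heading=0, pen down
LT 109: heading 0 -> 109
FD 4: (0,0) -> (-1.302,3.782) [heading=109, draw]
RT 90: heading 109 -> 19
FD 2: (-1.302,3.782) -> (0.589,4.433) [heading=19, draw]
Final: pos=(0.589,4.433), heading=19, 2 segment(s) drawn
Waypoints (3 total):
(0, 0)
(-1.302, 3.782)
(0.589, 4.433)

Answer: (0, 0)
(-1.302, 3.782)
(0.589, 4.433)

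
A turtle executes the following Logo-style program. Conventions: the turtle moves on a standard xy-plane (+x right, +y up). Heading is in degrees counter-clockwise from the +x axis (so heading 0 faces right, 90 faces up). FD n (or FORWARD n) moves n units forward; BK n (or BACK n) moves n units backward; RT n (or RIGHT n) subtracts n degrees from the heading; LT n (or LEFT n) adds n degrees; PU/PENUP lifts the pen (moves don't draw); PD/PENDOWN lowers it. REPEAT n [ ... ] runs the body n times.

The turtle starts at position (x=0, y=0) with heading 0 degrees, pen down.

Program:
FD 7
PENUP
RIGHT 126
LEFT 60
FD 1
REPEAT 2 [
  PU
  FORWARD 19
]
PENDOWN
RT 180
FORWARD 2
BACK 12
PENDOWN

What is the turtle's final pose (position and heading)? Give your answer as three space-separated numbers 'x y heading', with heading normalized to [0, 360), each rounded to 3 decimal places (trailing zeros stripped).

Answer: 26.93 -44.764 114

Derivation:
Executing turtle program step by step:
Start: pos=(0,0), heading=0, pen down
FD 7: (0,0) -> (7,0) [heading=0, draw]
PU: pen up
RT 126: heading 0 -> 234
LT 60: heading 234 -> 294
FD 1: (7,0) -> (7.407,-0.914) [heading=294, move]
REPEAT 2 [
  -- iteration 1/2 --
  PU: pen up
  FD 19: (7.407,-0.914) -> (15.135,-18.271) [heading=294, move]
  -- iteration 2/2 --
  PU: pen up
  FD 19: (15.135,-18.271) -> (22.863,-35.628) [heading=294, move]
]
PD: pen down
RT 180: heading 294 -> 114
FD 2: (22.863,-35.628) -> (22.049,-33.801) [heading=114, draw]
BK 12: (22.049,-33.801) -> (26.93,-44.764) [heading=114, draw]
PD: pen down
Final: pos=(26.93,-44.764), heading=114, 3 segment(s) drawn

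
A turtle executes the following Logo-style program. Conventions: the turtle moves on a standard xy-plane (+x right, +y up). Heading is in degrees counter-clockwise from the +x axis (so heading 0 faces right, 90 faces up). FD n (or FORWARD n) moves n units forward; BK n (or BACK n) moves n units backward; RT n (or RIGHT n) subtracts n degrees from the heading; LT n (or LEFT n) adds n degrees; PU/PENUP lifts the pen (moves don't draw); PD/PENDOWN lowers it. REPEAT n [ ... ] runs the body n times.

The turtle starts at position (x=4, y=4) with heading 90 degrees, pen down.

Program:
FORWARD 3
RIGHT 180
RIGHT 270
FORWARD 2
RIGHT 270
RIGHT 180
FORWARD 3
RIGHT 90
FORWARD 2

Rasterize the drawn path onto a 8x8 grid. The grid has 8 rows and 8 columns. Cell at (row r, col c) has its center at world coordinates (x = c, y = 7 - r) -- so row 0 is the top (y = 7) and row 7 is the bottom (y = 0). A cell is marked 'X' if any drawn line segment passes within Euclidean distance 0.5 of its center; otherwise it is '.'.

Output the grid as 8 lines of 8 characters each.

Answer: ....XXX.
....X.X.
....X.X.
....XXX.
........
........
........
........

Derivation:
Segment 0: (4,4) -> (4,7)
Segment 1: (4,7) -> (6,7)
Segment 2: (6,7) -> (6,4)
Segment 3: (6,4) -> (4,4)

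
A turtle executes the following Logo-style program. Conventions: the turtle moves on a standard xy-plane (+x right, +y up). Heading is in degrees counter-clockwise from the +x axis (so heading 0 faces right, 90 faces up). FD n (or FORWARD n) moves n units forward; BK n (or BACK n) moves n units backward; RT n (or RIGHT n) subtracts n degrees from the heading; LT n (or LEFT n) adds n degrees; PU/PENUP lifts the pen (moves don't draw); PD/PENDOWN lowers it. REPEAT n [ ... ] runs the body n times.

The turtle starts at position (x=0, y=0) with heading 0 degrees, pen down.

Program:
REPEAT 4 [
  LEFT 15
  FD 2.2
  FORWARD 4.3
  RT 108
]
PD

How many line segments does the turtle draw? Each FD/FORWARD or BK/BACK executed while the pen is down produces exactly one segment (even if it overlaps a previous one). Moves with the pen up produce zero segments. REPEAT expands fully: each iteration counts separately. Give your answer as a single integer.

Executing turtle program step by step:
Start: pos=(0,0), heading=0, pen down
REPEAT 4 [
  -- iteration 1/4 --
  LT 15: heading 0 -> 15
  FD 2.2: (0,0) -> (2.125,0.569) [heading=15, draw]
  FD 4.3: (2.125,0.569) -> (6.279,1.682) [heading=15, draw]
  RT 108: heading 15 -> 267
  -- iteration 2/4 --
  LT 15: heading 267 -> 282
  FD 2.2: (6.279,1.682) -> (6.736,-0.47) [heading=282, draw]
  FD 4.3: (6.736,-0.47) -> (7.63,-4.676) [heading=282, draw]
  RT 108: heading 282 -> 174
  -- iteration 3/4 --
  LT 15: heading 174 -> 189
  FD 2.2: (7.63,-4.676) -> (5.457,-5.02) [heading=189, draw]
  FD 4.3: (5.457,-5.02) -> (1.21,-5.692) [heading=189, draw]
  RT 108: heading 189 -> 81
  -- iteration 4/4 --
  LT 15: heading 81 -> 96
  FD 2.2: (1.21,-5.692) -> (0.98,-3.505) [heading=96, draw]
  FD 4.3: (0.98,-3.505) -> (0.531,0.772) [heading=96, draw]
  RT 108: heading 96 -> 348
]
PD: pen down
Final: pos=(0.531,0.772), heading=348, 8 segment(s) drawn
Segments drawn: 8

Answer: 8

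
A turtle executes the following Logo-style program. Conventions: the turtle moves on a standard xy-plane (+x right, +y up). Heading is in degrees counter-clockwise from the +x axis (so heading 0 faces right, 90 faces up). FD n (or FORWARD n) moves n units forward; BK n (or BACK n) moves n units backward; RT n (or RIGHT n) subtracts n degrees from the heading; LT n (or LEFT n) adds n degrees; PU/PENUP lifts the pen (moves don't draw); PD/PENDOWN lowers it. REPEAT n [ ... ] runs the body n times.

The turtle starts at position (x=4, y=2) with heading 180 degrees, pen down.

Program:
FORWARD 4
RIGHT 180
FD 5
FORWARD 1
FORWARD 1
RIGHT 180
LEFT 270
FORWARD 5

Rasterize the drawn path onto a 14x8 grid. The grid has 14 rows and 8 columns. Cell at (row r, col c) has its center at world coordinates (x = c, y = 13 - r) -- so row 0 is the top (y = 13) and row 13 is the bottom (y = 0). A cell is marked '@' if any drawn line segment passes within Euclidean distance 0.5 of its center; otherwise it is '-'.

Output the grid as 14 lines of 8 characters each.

Segment 0: (4,2) -> (0,2)
Segment 1: (0,2) -> (5,2)
Segment 2: (5,2) -> (6,2)
Segment 3: (6,2) -> (7,2)
Segment 4: (7,2) -> (7,7)

Answer: --------
--------
--------
--------
--------
--------
-------@
-------@
-------@
-------@
-------@
@@@@@@@@
--------
--------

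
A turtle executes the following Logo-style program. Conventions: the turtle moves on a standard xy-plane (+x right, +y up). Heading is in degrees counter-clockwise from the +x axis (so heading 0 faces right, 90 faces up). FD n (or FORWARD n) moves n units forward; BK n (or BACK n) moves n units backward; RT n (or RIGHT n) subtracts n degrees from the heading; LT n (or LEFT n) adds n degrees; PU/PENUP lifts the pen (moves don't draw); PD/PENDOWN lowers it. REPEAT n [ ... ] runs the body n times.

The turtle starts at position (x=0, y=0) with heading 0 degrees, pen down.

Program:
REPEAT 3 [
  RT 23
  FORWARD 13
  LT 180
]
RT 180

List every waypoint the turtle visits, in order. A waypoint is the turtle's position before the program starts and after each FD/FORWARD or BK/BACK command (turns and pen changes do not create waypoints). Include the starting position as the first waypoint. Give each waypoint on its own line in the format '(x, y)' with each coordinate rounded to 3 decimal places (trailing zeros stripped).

Executing turtle program step by step:
Start: pos=(0,0), heading=0, pen down
REPEAT 3 [
  -- iteration 1/3 --
  RT 23: heading 0 -> 337
  FD 13: (0,0) -> (11.967,-5.08) [heading=337, draw]
  LT 180: heading 337 -> 157
  -- iteration 2/3 --
  RT 23: heading 157 -> 134
  FD 13: (11.967,-5.08) -> (2.936,4.272) [heading=134, draw]
  LT 180: heading 134 -> 314
  -- iteration 3/3 --
  RT 23: heading 314 -> 291
  FD 13: (2.936,4.272) -> (7.595,-7.865) [heading=291, draw]
  LT 180: heading 291 -> 111
]
RT 180: heading 111 -> 291
Final: pos=(7.595,-7.865), heading=291, 3 segment(s) drawn
Waypoints (4 total):
(0, 0)
(11.967, -5.08)
(2.936, 4.272)
(7.595, -7.865)

Answer: (0, 0)
(11.967, -5.08)
(2.936, 4.272)
(7.595, -7.865)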